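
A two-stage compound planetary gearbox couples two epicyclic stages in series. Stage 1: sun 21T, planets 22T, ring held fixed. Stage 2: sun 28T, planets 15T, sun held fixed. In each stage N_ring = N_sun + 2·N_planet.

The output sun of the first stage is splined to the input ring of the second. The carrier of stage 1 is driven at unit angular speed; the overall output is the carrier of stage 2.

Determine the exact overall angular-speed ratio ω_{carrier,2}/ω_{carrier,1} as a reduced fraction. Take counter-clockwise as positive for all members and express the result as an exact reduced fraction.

58/21

Stage 1: N_ring = 21 + 2·22 = 65
Stage 1: 21(ω_s−ω_c) = −65(ω_r−ω_c),  ω_r=0, ω_c=1
Stage 1: ω_s = 1 − (65/21)(0−1) = 86/21
  ⇒ ω_s¹/ω_c¹ = 86/21
Stage 2: N_ring = 28 + 2·15 = 58
Stage 2: 28(ω_s−ω_c) = −58(ω_r−ω_c),  ω_s=0, ω_r=1
Stage 2: 28(0−ω_c) = −58(1−ω_c)  ⇒  86ω_c = 58  ⇒  ω_c = 29/43
  ⇒ ω_c²/ω_r² = 29/43
Coupling ω_r² = ω_s¹ ⇒ overall = 86/21 × 29/43 = 58/21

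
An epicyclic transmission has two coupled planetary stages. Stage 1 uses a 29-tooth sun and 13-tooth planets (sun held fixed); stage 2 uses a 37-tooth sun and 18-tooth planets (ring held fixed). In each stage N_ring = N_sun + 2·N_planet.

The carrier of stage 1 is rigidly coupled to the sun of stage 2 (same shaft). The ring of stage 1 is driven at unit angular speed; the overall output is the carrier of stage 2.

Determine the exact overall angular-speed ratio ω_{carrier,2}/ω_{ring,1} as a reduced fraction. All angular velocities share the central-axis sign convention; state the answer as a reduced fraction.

37/168

Stage 1: N_ring = 29 + 2·13 = 55
Stage 1: 29(ω_s−ω_c) = −55(ω_r−ω_c),  ω_s=0, ω_r=1
Stage 1: 29(0−ω_c) = −55(1−ω_c)  ⇒  84ω_c = 55  ⇒  ω_c = 55/84
  ⇒ ω_c¹/ω_r¹ = 55/84
Stage 2: N_ring = 37 + 2·18 = 73
Stage 2: 37(ω_s−ω_c) = −73(ω_r−ω_c),  ω_r=0, ω_s=1
Stage 2: 37(1−ω_c) = −73(0−ω_c)  ⇒  110ω_c = 37  ⇒  ω_c = 37/110
  ⇒ ω_c²/ω_s² = 37/110
Coupling ω_s² = ω_c¹ ⇒ overall = 55/84 × 37/110 = 37/168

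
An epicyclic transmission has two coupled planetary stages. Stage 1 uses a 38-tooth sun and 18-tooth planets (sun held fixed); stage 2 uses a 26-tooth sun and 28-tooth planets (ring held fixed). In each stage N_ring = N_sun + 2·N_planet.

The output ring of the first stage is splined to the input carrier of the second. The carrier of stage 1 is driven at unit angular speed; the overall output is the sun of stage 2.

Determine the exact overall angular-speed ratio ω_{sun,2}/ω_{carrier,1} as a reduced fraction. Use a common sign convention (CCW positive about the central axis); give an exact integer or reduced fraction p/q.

Stage 1: N_ring = 38 + 2·18 = 74
Stage 1: 38(ω_s−ω_c) = −74(ω_r−ω_c),  ω_s=0, ω_c=1
Stage 1: ω_r = 1 − (38/74)(0−1) = 56/37
  ⇒ ω_r¹/ω_c¹ = 56/37
Stage 2: N_ring = 26 + 2·28 = 82
Stage 2: 26(ω_s−ω_c) = −82(ω_r−ω_c),  ω_r=0, ω_c=1
Stage 2: ω_s = 1 − (82/26)(0−1) = 54/13
  ⇒ ω_s²/ω_c² = 54/13
Coupling ω_c² = ω_r¹ ⇒ overall = 56/37 × 54/13 = 3024/481

3024/481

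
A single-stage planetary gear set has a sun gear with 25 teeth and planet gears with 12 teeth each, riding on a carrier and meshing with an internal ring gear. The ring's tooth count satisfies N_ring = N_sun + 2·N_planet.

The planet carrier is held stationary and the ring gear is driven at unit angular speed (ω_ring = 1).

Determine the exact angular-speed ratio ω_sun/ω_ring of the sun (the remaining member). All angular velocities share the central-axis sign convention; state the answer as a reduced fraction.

N_ring = 25 + 2·12 = 49
25(ω_s−ω_c) = −49(ω_r−ω_c),  ω_c=0, ω_r=1
ω_s = 0 − (49/25)(1−0) = -49/25
ω_s/ω_r = -49/25

-49/25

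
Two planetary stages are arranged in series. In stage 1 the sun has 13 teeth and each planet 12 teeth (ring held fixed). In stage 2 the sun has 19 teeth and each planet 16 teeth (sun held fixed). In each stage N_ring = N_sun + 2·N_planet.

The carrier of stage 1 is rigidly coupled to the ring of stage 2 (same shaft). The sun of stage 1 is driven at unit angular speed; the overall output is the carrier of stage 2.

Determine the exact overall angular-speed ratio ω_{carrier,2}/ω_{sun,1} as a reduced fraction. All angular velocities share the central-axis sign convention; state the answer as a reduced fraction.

Stage 1: N_ring = 13 + 2·12 = 37
Stage 1: 13(ω_s−ω_c) = −37(ω_r−ω_c),  ω_r=0, ω_s=1
Stage 1: 13(1−ω_c) = −37(0−ω_c)  ⇒  50ω_c = 13  ⇒  ω_c = 13/50
  ⇒ ω_c¹/ω_s¹ = 13/50
Stage 2: N_ring = 19 + 2·16 = 51
Stage 2: 19(ω_s−ω_c) = −51(ω_r−ω_c),  ω_s=0, ω_r=1
Stage 2: 19(0−ω_c) = −51(1−ω_c)  ⇒  70ω_c = 51  ⇒  ω_c = 51/70
  ⇒ ω_c²/ω_r² = 51/70
Coupling ω_r² = ω_c¹ ⇒ overall = 13/50 × 51/70 = 663/3500

663/3500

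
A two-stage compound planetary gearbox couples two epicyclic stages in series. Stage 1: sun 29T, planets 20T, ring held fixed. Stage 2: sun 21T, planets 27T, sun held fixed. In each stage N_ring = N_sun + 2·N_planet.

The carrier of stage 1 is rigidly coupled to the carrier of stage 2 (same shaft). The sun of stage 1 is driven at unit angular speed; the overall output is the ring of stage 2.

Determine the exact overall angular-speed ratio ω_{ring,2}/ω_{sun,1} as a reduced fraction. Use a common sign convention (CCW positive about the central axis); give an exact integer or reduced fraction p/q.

Stage 1: N_ring = 29 + 2·20 = 69
Stage 1: 29(ω_s−ω_c) = −69(ω_r−ω_c),  ω_r=0, ω_s=1
Stage 1: 29(1−ω_c) = −69(0−ω_c)  ⇒  98ω_c = 29  ⇒  ω_c = 29/98
  ⇒ ω_c¹/ω_s¹ = 29/98
Stage 2: N_ring = 21 + 2·27 = 75
Stage 2: 21(ω_s−ω_c) = −75(ω_r−ω_c),  ω_s=0, ω_c=1
Stage 2: ω_r = 1 − (21/75)(0−1) = 32/25
  ⇒ ω_r²/ω_c² = 32/25
Coupling ω_c² = ω_c¹ ⇒ overall = 29/98 × 32/25 = 464/1225

464/1225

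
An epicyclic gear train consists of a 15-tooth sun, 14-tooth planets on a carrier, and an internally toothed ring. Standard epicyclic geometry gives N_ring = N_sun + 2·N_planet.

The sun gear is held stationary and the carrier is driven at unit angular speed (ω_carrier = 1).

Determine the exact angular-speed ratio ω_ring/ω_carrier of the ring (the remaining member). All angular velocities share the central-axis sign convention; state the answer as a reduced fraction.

N_ring = 15 + 2·14 = 43
15(ω_s−ω_c) = −43(ω_r−ω_c),  ω_s=0, ω_c=1
ω_r = 1 − (15/43)(0−1) = 58/43
ω_r/ω_c = 58/43

58/43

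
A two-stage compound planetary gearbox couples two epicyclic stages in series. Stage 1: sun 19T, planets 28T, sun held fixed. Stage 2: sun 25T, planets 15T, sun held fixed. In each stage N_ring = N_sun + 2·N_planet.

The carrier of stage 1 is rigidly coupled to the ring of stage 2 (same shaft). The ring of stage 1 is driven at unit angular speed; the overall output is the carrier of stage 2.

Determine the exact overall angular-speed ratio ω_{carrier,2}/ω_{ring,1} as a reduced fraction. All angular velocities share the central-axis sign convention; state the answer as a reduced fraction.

Stage 1: N_ring = 19 + 2·28 = 75
Stage 1: 19(ω_s−ω_c) = −75(ω_r−ω_c),  ω_s=0, ω_r=1
Stage 1: 19(0−ω_c) = −75(1−ω_c)  ⇒  94ω_c = 75  ⇒  ω_c = 75/94
  ⇒ ω_c¹/ω_r¹ = 75/94
Stage 2: N_ring = 25 + 2·15 = 55
Stage 2: 25(ω_s−ω_c) = −55(ω_r−ω_c),  ω_s=0, ω_r=1
Stage 2: 25(0−ω_c) = −55(1−ω_c)  ⇒  80ω_c = 55  ⇒  ω_c = 11/16
  ⇒ ω_c²/ω_r² = 11/16
Coupling ω_r² = ω_c¹ ⇒ overall = 75/94 × 11/16 = 825/1504

825/1504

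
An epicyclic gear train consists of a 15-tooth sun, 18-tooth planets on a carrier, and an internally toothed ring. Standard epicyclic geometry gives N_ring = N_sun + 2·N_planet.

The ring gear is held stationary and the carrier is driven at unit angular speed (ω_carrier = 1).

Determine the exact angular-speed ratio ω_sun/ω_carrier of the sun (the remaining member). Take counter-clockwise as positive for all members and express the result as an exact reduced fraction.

22/5

N_ring = 15 + 2·18 = 51
15(ω_s−ω_c) = −51(ω_r−ω_c),  ω_r=0, ω_c=1
ω_s = 1 − (51/15)(0−1) = 22/5
ω_s/ω_c = 22/5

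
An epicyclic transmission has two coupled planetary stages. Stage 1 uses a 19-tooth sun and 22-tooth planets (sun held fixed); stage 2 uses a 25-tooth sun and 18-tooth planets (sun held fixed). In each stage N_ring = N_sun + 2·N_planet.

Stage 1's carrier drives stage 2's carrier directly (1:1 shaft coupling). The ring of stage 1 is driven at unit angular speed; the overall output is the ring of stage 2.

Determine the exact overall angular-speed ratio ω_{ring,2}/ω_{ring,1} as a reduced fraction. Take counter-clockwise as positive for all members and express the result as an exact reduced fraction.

Stage 1: N_ring = 19 + 2·22 = 63
Stage 1: 19(ω_s−ω_c) = −63(ω_r−ω_c),  ω_s=0, ω_r=1
Stage 1: 19(0−ω_c) = −63(1−ω_c)  ⇒  82ω_c = 63  ⇒  ω_c = 63/82
  ⇒ ω_c¹/ω_r¹ = 63/82
Stage 2: N_ring = 25 + 2·18 = 61
Stage 2: 25(ω_s−ω_c) = −61(ω_r−ω_c),  ω_s=0, ω_c=1
Stage 2: ω_r = 1 − (25/61)(0−1) = 86/61
  ⇒ ω_r²/ω_c² = 86/61
Coupling ω_c² = ω_c¹ ⇒ overall = 63/82 × 86/61 = 2709/2501

2709/2501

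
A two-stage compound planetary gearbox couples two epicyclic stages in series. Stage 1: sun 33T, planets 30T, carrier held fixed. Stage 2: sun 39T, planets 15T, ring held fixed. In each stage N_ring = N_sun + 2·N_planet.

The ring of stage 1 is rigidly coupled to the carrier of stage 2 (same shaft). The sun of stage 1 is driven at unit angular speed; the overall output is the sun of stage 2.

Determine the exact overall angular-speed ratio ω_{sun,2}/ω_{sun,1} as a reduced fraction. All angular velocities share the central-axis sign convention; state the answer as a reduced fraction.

-396/403

Stage 1: N_ring = 33 + 2·30 = 93
Stage 1: 33(ω_s−ω_c) = −93(ω_r−ω_c),  ω_c=0, ω_s=1
Stage 1: ω_r = 0 − (33/93)(1−0) = -11/31
  ⇒ ω_r¹/ω_s¹ = -11/31
Stage 2: N_ring = 39 + 2·15 = 69
Stage 2: 39(ω_s−ω_c) = −69(ω_r−ω_c),  ω_r=0, ω_c=1
Stage 2: ω_s = 1 − (69/39)(0−1) = 36/13
  ⇒ ω_s²/ω_c² = 36/13
Coupling ω_c² = ω_r¹ ⇒ overall = -11/31 × 36/13 = -396/403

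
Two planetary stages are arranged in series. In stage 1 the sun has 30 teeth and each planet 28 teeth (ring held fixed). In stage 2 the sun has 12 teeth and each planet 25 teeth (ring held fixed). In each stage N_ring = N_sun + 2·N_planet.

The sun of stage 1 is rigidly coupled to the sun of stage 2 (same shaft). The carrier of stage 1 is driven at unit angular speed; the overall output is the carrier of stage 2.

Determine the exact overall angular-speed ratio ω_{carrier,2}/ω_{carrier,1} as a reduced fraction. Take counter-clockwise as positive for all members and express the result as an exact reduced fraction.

116/185

Stage 1: N_ring = 30 + 2·28 = 86
Stage 1: 30(ω_s−ω_c) = −86(ω_r−ω_c),  ω_r=0, ω_c=1
Stage 1: ω_s = 1 − (86/30)(0−1) = 58/15
  ⇒ ω_s¹/ω_c¹ = 58/15
Stage 2: N_ring = 12 + 2·25 = 62
Stage 2: 12(ω_s−ω_c) = −62(ω_r−ω_c),  ω_r=0, ω_s=1
Stage 2: 12(1−ω_c) = −62(0−ω_c)  ⇒  74ω_c = 12  ⇒  ω_c = 6/37
  ⇒ ω_c²/ω_s² = 6/37
Coupling ω_s² = ω_s¹ ⇒ overall = 58/15 × 6/37 = 116/185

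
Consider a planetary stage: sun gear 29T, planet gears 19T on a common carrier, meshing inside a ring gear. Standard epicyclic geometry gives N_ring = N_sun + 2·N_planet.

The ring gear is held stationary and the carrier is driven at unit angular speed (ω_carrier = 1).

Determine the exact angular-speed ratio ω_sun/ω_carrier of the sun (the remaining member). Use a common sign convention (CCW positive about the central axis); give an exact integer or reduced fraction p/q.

N_ring = 29 + 2·19 = 67
29(ω_s−ω_c) = −67(ω_r−ω_c),  ω_r=0, ω_c=1
ω_s = 1 − (67/29)(0−1) = 96/29
ω_s/ω_c = 96/29

96/29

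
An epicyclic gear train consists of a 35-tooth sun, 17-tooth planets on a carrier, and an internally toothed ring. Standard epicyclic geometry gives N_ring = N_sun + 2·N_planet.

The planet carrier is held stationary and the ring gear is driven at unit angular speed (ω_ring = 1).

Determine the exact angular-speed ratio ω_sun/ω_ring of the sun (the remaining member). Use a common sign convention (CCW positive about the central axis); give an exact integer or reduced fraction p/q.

N_ring = 35 + 2·17 = 69
35(ω_s−ω_c) = −69(ω_r−ω_c),  ω_c=0, ω_r=1
ω_s = 0 − (69/35)(1−0) = -69/35
ω_s/ω_r = -69/35

-69/35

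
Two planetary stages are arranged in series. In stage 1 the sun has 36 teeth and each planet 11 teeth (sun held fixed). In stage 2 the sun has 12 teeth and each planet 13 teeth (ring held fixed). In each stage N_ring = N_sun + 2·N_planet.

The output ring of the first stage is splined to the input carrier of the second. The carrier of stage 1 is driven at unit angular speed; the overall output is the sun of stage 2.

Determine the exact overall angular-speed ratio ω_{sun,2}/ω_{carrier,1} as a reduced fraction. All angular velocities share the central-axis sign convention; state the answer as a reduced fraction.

Stage 1: N_ring = 36 + 2·11 = 58
Stage 1: 36(ω_s−ω_c) = −58(ω_r−ω_c),  ω_s=0, ω_c=1
Stage 1: ω_r = 1 − (36/58)(0−1) = 47/29
  ⇒ ω_r¹/ω_c¹ = 47/29
Stage 2: N_ring = 12 + 2·13 = 38
Stage 2: 12(ω_s−ω_c) = −38(ω_r−ω_c),  ω_r=0, ω_c=1
Stage 2: ω_s = 1 − (38/12)(0−1) = 25/6
  ⇒ ω_s²/ω_c² = 25/6
Coupling ω_c² = ω_r¹ ⇒ overall = 47/29 × 25/6 = 1175/174

1175/174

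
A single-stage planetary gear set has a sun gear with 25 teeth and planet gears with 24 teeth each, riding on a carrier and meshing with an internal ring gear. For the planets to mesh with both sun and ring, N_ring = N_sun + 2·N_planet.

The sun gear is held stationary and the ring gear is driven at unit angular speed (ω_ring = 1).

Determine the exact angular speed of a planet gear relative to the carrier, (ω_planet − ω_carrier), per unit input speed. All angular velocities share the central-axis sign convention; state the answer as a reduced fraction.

N_ring = 25 + 2·24 = 73
25(ω_s−ω_c) = −73(ω_r−ω_c),  ω_s=0, ω_r=1
25(0−ω_c) = −73(1−ω_c)  ⇒  98ω_c = 73  ⇒  ω_c = 73/98
sun–planet: 25·(0−73/98) = −24·(ω_p−ω_c)  ⇒  ω_p−ω_c = −(25/24)·(-73/98) = 1825/2352

1825/2352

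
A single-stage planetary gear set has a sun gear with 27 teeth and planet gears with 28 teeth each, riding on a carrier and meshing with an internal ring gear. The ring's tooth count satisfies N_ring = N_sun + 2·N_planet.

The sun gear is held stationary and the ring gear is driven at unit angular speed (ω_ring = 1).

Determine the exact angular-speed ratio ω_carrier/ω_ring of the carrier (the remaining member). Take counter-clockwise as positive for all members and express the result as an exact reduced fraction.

83/110

N_ring = 27 + 2·28 = 83
27(ω_s−ω_c) = −83(ω_r−ω_c),  ω_s=0, ω_r=1
27(0−ω_c) = −83(1−ω_c)  ⇒  110ω_c = 83  ⇒  ω_c = 83/110
ω_c/ω_r = 83/110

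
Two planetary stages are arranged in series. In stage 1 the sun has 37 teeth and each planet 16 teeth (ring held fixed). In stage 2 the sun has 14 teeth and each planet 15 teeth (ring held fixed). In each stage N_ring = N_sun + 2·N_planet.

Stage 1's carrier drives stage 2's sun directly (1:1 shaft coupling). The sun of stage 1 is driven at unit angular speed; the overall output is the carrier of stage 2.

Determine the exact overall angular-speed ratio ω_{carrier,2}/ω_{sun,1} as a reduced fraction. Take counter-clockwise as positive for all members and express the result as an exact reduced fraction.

259/3074

Stage 1: N_ring = 37 + 2·16 = 69
Stage 1: 37(ω_s−ω_c) = −69(ω_r−ω_c),  ω_r=0, ω_s=1
Stage 1: 37(1−ω_c) = −69(0−ω_c)  ⇒  106ω_c = 37  ⇒  ω_c = 37/106
  ⇒ ω_c¹/ω_s¹ = 37/106
Stage 2: N_ring = 14 + 2·15 = 44
Stage 2: 14(ω_s−ω_c) = −44(ω_r−ω_c),  ω_r=0, ω_s=1
Stage 2: 14(1−ω_c) = −44(0−ω_c)  ⇒  58ω_c = 14  ⇒  ω_c = 7/29
  ⇒ ω_c²/ω_s² = 7/29
Coupling ω_s² = ω_c¹ ⇒ overall = 37/106 × 7/29 = 259/3074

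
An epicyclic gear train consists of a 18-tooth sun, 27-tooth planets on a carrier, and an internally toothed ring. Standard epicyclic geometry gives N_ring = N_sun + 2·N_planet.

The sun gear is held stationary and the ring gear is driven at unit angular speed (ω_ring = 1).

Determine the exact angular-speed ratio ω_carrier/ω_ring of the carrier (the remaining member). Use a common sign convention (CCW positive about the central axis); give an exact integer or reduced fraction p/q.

N_ring = 18 + 2·27 = 72
18(ω_s−ω_c) = −72(ω_r−ω_c),  ω_s=0, ω_r=1
18(0−ω_c) = −72(1−ω_c)  ⇒  90ω_c = 72  ⇒  ω_c = 4/5
ω_c/ω_r = 4/5

4/5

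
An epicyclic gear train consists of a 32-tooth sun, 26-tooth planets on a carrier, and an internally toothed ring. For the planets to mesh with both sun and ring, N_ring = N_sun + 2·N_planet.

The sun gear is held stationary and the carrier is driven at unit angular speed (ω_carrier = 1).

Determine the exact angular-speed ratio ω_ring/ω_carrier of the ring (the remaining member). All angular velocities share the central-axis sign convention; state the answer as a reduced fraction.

N_ring = 32 + 2·26 = 84
32(ω_s−ω_c) = −84(ω_r−ω_c),  ω_s=0, ω_c=1
ω_r = 1 − (32/84)(0−1) = 29/21
ω_r/ω_c = 29/21

29/21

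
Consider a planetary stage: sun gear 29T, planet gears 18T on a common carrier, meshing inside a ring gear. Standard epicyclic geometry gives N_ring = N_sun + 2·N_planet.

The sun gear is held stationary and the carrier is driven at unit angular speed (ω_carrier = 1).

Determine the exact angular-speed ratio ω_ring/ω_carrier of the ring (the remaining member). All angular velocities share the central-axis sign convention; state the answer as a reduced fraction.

94/65

N_ring = 29 + 2·18 = 65
29(ω_s−ω_c) = −65(ω_r−ω_c),  ω_s=0, ω_c=1
ω_r = 1 − (29/65)(0−1) = 94/65
ω_r/ω_c = 94/65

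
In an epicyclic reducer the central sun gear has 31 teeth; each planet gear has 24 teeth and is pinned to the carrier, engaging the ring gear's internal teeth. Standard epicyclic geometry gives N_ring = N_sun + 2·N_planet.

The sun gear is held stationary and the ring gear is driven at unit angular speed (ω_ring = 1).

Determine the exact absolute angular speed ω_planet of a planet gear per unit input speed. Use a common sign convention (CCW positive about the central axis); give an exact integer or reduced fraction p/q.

N_ring = 31 + 2·24 = 79
31(ω_s−ω_c) = −79(ω_r−ω_c),  ω_s=0, ω_r=1
31(0−ω_c) = −79(1−ω_c)  ⇒  110ω_c = 79  ⇒  ω_c = 79/110
sun–planet: 31·(0−79/110) = −24·(ω_p−ω_c)  ⇒  ω_p−ω_c = −(31/24)·(-79/110) = 2449/2640
ω_p = 79/110 + 2449/2640 = 79/48

79/48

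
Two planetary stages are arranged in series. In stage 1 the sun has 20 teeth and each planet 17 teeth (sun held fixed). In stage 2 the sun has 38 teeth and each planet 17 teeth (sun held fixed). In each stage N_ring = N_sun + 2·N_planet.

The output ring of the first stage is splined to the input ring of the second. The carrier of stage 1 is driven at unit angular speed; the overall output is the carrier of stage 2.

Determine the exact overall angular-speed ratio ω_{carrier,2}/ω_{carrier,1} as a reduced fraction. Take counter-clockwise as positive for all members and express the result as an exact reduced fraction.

148/165

Stage 1: N_ring = 20 + 2·17 = 54
Stage 1: 20(ω_s−ω_c) = −54(ω_r−ω_c),  ω_s=0, ω_c=1
Stage 1: ω_r = 1 − (20/54)(0−1) = 37/27
  ⇒ ω_r¹/ω_c¹ = 37/27
Stage 2: N_ring = 38 + 2·17 = 72
Stage 2: 38(ω_s−ω_c) = −72(ω_r−ω_c),  ω_s=0, ω_r=1
Stage 2: 38(0−ω_c) = −72(1−ω_c)  ⇒  110ω_c = 72  ⇒  ω_c = 36/55
  ⇒ ω_c²/ω_r² = 36/55
Coupling ω_r² = ω_r¹ ⇒ overall = 37/27 × 36/55 = 148/165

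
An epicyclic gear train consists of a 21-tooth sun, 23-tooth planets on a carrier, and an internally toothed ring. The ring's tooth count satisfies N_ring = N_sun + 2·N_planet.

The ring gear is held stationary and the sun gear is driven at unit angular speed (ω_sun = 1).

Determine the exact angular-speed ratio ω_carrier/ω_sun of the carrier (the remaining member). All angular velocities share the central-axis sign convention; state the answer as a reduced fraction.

N_ring = 21 + 2·23 = 67
21(ω_s−ω_c) = −67(ω_r−ω_c),  ω_r=0, ω_s=1
21(1−ω_c) = −67(0−ω_c)  ⇒  88ω_c = 21  ⇒  ω_c = 21/88
ω_c/ω_s = 21/88

21/88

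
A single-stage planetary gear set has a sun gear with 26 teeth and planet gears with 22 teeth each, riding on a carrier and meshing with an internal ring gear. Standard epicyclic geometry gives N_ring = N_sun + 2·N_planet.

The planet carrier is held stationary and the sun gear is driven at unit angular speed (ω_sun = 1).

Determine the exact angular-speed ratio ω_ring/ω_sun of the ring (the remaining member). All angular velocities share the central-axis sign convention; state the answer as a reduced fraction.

-13/35

N_ring = 26 + 2·22 = 70
26(ω_s−ω_c) = −70(ω_r−ω_c),  ω_c=0, ω_s=1
ω_r = 0 − (26/70)(1−0) = -13/35
ω_r/ω_s = -13/35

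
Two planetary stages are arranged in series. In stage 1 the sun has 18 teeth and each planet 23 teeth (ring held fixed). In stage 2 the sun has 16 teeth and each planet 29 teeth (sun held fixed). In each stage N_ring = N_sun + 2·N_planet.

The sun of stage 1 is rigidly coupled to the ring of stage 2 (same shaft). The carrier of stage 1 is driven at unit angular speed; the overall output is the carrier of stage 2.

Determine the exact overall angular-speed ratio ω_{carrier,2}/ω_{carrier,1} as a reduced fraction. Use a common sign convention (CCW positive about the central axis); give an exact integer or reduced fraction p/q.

1517/405

Stage 1: N_ring = 18 + 2·23 = 64
Stage 1: 18(ω_s−ω_c) = −64(ω_r−ω_c),  ω_r=0, ω_c=1
Stage 1: ω_s = 1 − (64/18)(0−1) = 41/9
  ⇒ ω_s¹/ω_c¹ = 41/9
Stage 2: N_ring = 16 + 2·29 = 74
Stage 2: 16(ω_s−ω_c) = −74(ω_r−ω_c),  ω_s=0, ω_r=1
Stage 2: 16(0−ω_c) = −74(1−ω_c)  ⇒  90ω_c = 74  ⇒  ω_c = 37/45
  ⇒ ω_c²/ω_r² = 37/45
Coupling ω_r² = ω_s¹ ⇒ overall = 41/9 × 37/45 = 1517/405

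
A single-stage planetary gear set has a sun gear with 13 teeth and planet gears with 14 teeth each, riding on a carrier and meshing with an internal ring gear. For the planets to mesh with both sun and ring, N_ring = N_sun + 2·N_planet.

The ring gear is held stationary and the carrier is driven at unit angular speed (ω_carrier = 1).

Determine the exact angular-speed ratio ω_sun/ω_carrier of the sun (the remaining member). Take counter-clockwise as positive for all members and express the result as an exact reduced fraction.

54/13

N_ring = 13 + 2·14 = 41
13(ω_s−ω_c) = −41(ω_r−ω_c),  ω_r=0, ω_c=1
ω_s = 1 − (41/13)(0−1) = 54/13
ω_s/ω_c = 54/13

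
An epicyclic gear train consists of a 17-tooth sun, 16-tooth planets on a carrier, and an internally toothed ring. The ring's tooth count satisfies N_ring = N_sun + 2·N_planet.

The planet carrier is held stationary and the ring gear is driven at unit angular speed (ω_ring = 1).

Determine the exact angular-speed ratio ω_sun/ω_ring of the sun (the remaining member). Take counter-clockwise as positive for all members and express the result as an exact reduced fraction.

N_ring = 17 + 2·16 = 49
17(ω_s−ω_c) = −49(ω_r−ω_c),  ω_c=0, ω_r=1
ω_s = 0 − (49/17)(1−0) = -49/17
ω_s/ω_r = -49/17

-49/17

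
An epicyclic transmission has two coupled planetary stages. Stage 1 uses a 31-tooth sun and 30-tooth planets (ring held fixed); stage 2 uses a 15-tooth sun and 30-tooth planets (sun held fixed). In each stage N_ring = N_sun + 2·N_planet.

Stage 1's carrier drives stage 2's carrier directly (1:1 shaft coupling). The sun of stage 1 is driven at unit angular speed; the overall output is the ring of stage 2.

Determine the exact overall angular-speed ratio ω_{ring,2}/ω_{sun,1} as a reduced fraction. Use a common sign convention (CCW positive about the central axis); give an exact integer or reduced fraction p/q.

93/305

Stage 1: N_ring = 31 + 2·30 = 91
Stage 1: 31(ω_s−ω_c) = −91(ω_r−ω_c),  ω_r=0, ω_s=1
Stage 1: 31(1−ω_c) = −91(0−ω_c)  ⇒  122ω_c = 31  ⇒  ω_c = 31/122
  ⇒ ω_c¹/ω_s¹ = 31/122
Stage 2: N_ring = 15 + 2·30 = 75
Stage 2: 15(ω_s−ω_c) = −75(ω_r−ω_c),  ω_s=0, ω_c=1
Stage 2: ω_r = 1 − (15/75)(0−1) = 6/5
  ⇒ ω_r²/ω_c² = 6/5
Coupling ω_c² = ω_c¹ ⇒ overall = 31/122 × 6/5 = 93/305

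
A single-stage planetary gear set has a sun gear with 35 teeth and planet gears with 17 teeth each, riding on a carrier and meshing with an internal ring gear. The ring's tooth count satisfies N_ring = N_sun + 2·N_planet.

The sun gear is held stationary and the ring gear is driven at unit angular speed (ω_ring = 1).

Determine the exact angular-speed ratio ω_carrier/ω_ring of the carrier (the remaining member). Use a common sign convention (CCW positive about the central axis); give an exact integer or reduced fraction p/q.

N_ring = 35 + 2·17 = 69
35(ω_s−ω_c) = −69(ω_r−ω_c),  ω_s=0, ω_r=1
35(0−ω_c) = −69(1−ω_c)  ⇒  104ω_c = 69  ⇒  ω_c = 69/104
ω_c/ω_r = 69/104

69/104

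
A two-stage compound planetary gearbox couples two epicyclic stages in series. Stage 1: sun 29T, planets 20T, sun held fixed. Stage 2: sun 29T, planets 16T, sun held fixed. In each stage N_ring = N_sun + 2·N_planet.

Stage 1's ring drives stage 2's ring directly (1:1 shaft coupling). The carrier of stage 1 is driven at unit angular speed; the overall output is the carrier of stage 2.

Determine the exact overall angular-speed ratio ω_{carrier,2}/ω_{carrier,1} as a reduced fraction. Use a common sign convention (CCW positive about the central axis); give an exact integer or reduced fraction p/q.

Stage 1: N_ring = 29 + 2·20 = 69
Stage 1: 29(ω_s−ω_c) = −69(ω_r−ω_c),  ω_s=0, ω_c=1
Stage 1: ω_r = 1 − (29/69)(0−1) = 98/69
  ⇒ ω_r¹/ω_c¹ = 98/69
Stage 2: N_ring = 29 + 2·16 = 61
Stage 2: 29(ω_s−ω_c) = −61(ω_r−ω_c),  ω_s=0, ω_r=1
Stage 2: 29(0−ω_c) = −61(1−ω_c)  ⇒  90ω_c = 61  ⇒  ω_c = 61/90
  ⇒ ω_c²/ω_r² = 61/90
Coupling ω_r² = ω_r¹ ⇒ overall = 98/69 × 61/90 = 2989/3105

2989/3105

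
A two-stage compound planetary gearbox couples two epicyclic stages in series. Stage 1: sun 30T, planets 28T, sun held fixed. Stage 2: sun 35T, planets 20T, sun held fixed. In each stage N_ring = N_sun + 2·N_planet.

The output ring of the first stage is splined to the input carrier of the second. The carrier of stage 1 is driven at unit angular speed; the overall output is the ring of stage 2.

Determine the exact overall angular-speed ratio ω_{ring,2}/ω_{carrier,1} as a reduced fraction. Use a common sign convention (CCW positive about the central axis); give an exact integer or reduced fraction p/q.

Stage 1: N_ring = 30 + 2·28 = 86
Stage 1: 30(ω_s−ω_c) = −86(ω_r−ω_c),  ω_s=0, ω_c=1
Stage 1: ω_r = 1 − (30/86)(0−1) = 58/43
  ⇒ ω_r¹/ω_c¹ = 58/43
Stage 2: N_ring = 35 + 2·20 = 75
Stage 2: 35(ω_s−ω_c) = −75(ω_r−ω_c),  ω_s=0, ω_c=1
Stage 2: ω_r = 1 − (35/75)(0−1) = 22/15
  ⇒ ω_r²/ω_c² = 22/15
Coupling ω_c² = ω_r¹ ⇒ overall = 58/43 × 22/15 = 1276/645

1276/645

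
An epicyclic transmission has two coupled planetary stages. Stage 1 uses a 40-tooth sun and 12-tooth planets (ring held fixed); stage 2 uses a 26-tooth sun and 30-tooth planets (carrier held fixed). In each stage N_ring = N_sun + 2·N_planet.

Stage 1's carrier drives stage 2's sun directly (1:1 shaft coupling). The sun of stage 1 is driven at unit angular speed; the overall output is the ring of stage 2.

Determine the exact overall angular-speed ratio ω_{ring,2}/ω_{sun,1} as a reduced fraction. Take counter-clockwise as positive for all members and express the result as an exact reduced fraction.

-5/43

Stage 1: N_ring = 40 + 2·12 = 64
Stage 1: 40(ω_s−ω_c) = −64(ω_r−ω_c),  ω_r=0, ω_s=1
Stage 1: 40(1−ω_c) = −64(0−ω_c)  ⇒  104ω_c = 40  ⇒  ω_c = 5/13
  ⇒ ω_c¹/ω_s¹ = 5/13
Stage 2: N_ring = 26 + 2·30 = 86
Stage 2: 26(ω_s−ω_c) = −86(ω_r−ω_c),  ω_c=0, ω_s=1
Stage 2: ω_r = 0 − (26/86)(1−0) = -13/43
  ⇒ ω_r²/ω_s² = -13/43
Coupling ω_s² = ω_c¹ ⇒ overall = 5/13 × -13/43 = -5/43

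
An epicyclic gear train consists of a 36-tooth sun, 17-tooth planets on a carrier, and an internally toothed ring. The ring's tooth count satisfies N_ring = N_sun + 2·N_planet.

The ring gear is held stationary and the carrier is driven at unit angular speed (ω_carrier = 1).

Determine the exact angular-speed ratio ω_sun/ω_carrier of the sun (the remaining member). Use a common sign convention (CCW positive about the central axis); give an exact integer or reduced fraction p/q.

N_ring = 36 + 2·17 = 70
36(ω_s−ω_c) = −70(ω_r−ω_c),  ω_r=0, ω_c=1
ω_s = 1 − (70/36)(0−1) = 53/18
ω_s/ω_c = 53/18

53/18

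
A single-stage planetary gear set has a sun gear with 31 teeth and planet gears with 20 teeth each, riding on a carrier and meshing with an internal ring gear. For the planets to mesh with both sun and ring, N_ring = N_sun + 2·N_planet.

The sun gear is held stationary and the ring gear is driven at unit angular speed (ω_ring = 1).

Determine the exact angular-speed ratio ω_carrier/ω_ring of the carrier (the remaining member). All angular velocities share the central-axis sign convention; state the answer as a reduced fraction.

71/102

N_ring = 31 + 2·20 = 71
31(ω_s−ω_c) = −71(ω_r−ω_c),  ω_s=0, ω_r=1
31(0−ω_c) = −71(1−ω_c)  ⇒  102ω_c = 71  ⇒  ω_c = 71/102
ω_c/ω_r = 71/102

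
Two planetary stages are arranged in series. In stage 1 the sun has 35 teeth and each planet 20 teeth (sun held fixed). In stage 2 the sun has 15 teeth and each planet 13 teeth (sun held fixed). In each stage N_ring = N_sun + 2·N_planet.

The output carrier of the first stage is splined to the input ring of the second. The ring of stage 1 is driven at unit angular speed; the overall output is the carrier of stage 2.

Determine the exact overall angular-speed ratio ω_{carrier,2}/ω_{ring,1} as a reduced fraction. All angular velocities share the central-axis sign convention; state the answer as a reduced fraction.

615/1232

Stage 1: N_ring = 35 + 2·20 = 75
Stage 1: 35(ω_s−ω_c) = −75(ω_r−ω_c),  ω_s=0, ω_r=1
Stage 1: 35(0−ω_c) = −75(1−ω_c)  ⇒  110ω_c = 75  ⇒  ω_c = 15/22
  ⇒ ω_c¹/ω_r¹ = 15/22
Stage 2: N_ring = 15 + 2·13 = 41
Stage 2: 15(ω_s−ω_c) = −41(ω_r−ω_c),  ω_s=0, ω_r=1
Stage 2: 15(0−ω_c) = −41(1−ω_c)  ⇒  56ω_c = 41  ⇒  ω_c = 41/56
  ⇒ ω_c²/ω_r² = 41/56
Coupling ω_r² = ω_c¹ ⇒ overall = 15/22 × 41/56 = 615/1232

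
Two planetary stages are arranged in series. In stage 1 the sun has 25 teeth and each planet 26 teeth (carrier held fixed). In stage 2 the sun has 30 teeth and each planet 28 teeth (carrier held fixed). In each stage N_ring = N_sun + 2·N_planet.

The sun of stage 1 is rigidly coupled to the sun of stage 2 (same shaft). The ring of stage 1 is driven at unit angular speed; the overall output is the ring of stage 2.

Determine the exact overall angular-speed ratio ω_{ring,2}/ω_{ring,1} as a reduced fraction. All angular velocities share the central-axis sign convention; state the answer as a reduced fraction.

Stage 1: N_ring = 25 + 2·26 = 77
Stage 1: 25(ω_s−ω_c) = −77(ω_r−ω_c),  ω_c=0, ω_r=1
Stage 1: ω_s = 0 − (77/25)(1−0) = -77/25
  ⇒ ω_s¹/ω_r¹ = -77/25
Stage 2: N_ring = 30 + 2·28 = 86
Stage 2: 30(ω_s−ω_c) = −86(ω_r−ω_c),  ω_c=0, ω_s=1
Stage 2: ω_r = 0 − (30/86)(1−0) = -15/43
  ⇒ ω_r²/ω_s² = -15/43
Coupling ω_s² = ω_s¹ ⇒ overall = -77/25 × -15/43 = 231/215

231/215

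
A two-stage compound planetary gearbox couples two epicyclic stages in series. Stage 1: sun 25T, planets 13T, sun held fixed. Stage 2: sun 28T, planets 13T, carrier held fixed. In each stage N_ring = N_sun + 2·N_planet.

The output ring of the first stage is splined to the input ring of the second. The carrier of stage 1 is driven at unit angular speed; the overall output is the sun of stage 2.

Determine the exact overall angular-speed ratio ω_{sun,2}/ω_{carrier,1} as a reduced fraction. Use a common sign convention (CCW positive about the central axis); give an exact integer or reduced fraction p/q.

-342/119

Stage 1: N_ring = 25 + 2·13 = 51
Stage 1: 25(ω_s−ω_c) = −51(ω_r−ω_c),  ω_s=0, ω_c=1
Stage 1: ω_r = 1 − (25/51)(0−1) = 76/51
  ⇒ ω_r¹/ω_c¹ = 76/51
Stage 2: N_ring = 28 + 2·13 = 54
Stage 2: 28(ω_s−ω_c) = −54(ω_r−ω_c),  ω_c=0, ω_r=1
Stage 2: ω_s = 0 − (54/28)(1−0) = -27/14
  ⇒ ω_s²/ω_r² = -27/14
Coupling ω_r² = ω_r¹ ⇒ overall = 76/51 × -27/14 = -342/119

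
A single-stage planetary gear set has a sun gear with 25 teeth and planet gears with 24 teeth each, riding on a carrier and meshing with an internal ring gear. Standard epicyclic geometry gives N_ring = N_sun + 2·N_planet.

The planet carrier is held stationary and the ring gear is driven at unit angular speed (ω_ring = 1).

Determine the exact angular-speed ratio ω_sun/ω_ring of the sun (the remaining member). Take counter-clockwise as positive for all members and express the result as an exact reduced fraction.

-73/25

N_ring = 25 + 2·24 = 73
25(ω_s−ω_c) = −73(ω_r−ω_c),  ω_c=0, ω_r=1
ω_s = 0 − (73/25)(1−0) = -73/25
ω_s/ω_r = -73/25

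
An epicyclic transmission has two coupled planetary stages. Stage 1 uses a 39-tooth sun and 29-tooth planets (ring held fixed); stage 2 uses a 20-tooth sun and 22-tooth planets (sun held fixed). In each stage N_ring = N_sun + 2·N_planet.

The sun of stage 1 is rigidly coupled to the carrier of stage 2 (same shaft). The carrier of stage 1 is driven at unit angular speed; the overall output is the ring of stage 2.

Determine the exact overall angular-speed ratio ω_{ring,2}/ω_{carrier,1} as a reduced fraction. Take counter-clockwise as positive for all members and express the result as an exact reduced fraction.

119/26

Stage 1: N_ring = 39 + 2·29 = 97
Stage 1: 39(ω_s−ω_c) = −97(ω_r−ω_c),  ω_r=0, ω_c=1
Stage 1: ω_s = 1 − (97/39)(0−1) = 136/39
  ⇒ ω_s¹/ω_c¹ = 136/39
Stage 2: N_ring = 20 + 2·22 = 64
Stage 2: 20(ω_s−ω_c) = −64(ω_r−ω_c),  ω_s=0, ω_c=1
Stage 2: ω_r = 1 − (20/64)(0−1) = 21/16
  ⇒ ω_r²/ω_c² = 21/16
Coupling ω_c² = ω_s¹ ⇒ overall = 136/39 × 21/16 = 119/26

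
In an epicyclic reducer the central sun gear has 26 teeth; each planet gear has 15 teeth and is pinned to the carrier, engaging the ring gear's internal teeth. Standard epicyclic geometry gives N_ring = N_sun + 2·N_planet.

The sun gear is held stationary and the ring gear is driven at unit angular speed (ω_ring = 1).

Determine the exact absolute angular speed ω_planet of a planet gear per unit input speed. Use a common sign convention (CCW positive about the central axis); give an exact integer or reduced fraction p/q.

N_ring = 26 + 2·15 = 56
26(ω_s−ω_c) = −56(ω_r−ω_c),  ω_s=0, ω_r=1
26(0−ω_c) = −56(1−ω_c)  ⇒  82ω_c = 56  ⇒  ω_c = 28/41
sun–planet: 26·(0−28/41) = −15·(ω_p−ω_c)  ⇒  ω_p−ω_c = −(26/15)·(-28/41) = 728/615
ω_p = 28/41 + 728/615 = 28/15

28/15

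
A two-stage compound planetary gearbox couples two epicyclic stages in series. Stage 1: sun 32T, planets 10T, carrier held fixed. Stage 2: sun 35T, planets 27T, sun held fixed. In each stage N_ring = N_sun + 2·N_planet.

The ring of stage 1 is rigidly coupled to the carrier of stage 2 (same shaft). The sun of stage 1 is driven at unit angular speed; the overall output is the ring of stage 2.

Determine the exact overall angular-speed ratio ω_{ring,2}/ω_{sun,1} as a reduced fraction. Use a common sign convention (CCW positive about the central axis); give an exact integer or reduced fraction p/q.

Stage 1: N_ring = 32 + 2·10 = 52
Stage 1: 32(ω_s−ω_c) = −52(ω_r−ω_c),  ω_c=0, ω_s=1
Stage 1: ω_r = 0 − (32/52)(1−0) = -8/13
  ⇒ ω_r¹/ω_s¹ = -8/13
Stage 2: N_ring = 35 + 2·27 = 89
Stage 2: 35(ω_s−ω_c) = −89(ω_r−ω_c),  ω_s=0, ω_c=1
Stage 2: ω_r = 1 − (35/89)(0−1) = 124/89
  ⇒ ω_r²/ω_c² = 124/89
Coupling ω_c² = ω_r¹ ⇒ overall = -8/13 × 124/89 = -992/1157

-992/1157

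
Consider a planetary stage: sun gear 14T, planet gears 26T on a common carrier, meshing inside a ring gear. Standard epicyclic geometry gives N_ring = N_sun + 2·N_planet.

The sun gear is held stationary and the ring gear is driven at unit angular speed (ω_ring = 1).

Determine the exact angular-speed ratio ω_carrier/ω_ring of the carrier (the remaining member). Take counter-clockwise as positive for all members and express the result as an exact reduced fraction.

N_ring = 14 + 2·26 = 66
14(ω_s−ω_c) = −66(ω_r−ω_c),  ω_s=0, ω_r=1
14(0−ω_c) = −66(1−ω_c)  ⇒  80ω_c = 66  ⇒  ω_c = 33/40
ω_c/ω_r = 33/40

33/40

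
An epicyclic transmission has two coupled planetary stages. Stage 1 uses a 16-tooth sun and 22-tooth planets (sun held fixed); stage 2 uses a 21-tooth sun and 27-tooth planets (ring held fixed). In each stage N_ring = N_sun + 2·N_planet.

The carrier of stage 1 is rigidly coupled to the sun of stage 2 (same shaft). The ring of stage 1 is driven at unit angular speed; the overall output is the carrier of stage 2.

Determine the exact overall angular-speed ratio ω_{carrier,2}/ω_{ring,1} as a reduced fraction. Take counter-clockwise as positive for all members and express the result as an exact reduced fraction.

105/608

Stage 1: N_ring = 16 + 2·22 = 60
Stage 1: 16(ω_s−ω_c) = −60(ω_r−ω_c),  ω_s=0, ω_r=1
Stage 1: 16(0−ω_c) = −60(1−ω_c)  ⇒  76ω_c = 60  ⇒  ω_c = 15/19
  ⇒ ω_c¹/ω_r¹ = 15/19
Stage 2: N_ring = 21 + 2·27 = 75
Stage 2: 21(ω_s−ω_c) = −75(ω_r−ω_c),  ω_r=0, ω_s=1
Stage 2: 21(1−ω_c) = −75(0−ω_c)  ⇒  96ω_c = 21  ⇒  ω_c = 7/32
  ⇒ ω_c²/ω_s² = 7/32
Coupling ω_s² = ω_c¹ ⇒ overall = 15/19 × 7/32 = 105/608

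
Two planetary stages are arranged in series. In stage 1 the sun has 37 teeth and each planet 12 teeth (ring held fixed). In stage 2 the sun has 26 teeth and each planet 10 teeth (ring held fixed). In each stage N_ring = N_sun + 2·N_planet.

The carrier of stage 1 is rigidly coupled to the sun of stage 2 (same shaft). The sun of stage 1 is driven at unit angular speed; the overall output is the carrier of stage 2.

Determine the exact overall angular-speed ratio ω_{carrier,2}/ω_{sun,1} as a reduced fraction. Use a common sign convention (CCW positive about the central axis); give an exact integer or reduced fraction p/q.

Stage 1: N_ring = 37 + 2·12 = 61
Stage 1: 37(ω_s−ω_c) = −61(ω_r−ω_c),  ω_r=0, ω_s=1
Stage 1: 37(1−ω_c) = −61(0−ω_c)  ⇒  98ω_c = 37  ⇒  ω_c = 37/98
  ⇒ ω_c¹/ω_s¹ = 37/98
Stage 2: N_ring = 26 + 2·10 = 46
Stage 2: 26(ω_s−ω_c) = −46(ω_r−ω_c),  ω_r=0, ω_s=1
Stage 2: 26(1−ω_c) = −46(0−ω_c)  ⇒  72ω_c = 26  ⇒  ω_c = 13/36
  ⇒ ω_c²/ω_s² = 13/36
Coupling ω_s² = ω_c¹ ⇒ overall = 37/98 × 13/36 = 481/3528

481/3528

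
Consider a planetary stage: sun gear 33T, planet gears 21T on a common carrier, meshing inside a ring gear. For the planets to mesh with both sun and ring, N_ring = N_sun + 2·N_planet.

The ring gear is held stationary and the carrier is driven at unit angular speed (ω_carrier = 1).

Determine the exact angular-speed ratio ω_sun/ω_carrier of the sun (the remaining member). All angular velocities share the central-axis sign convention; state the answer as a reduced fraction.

36/11

N_ring = 33 + 2·21 = 75
33(ω_s−ω_c) = −75(ω_r−ω_c),  ω_r=0, ω_c=1
ω_s = 1 − (75/33)(0−1) = 36/11
ω_s/ω_c = 36/11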